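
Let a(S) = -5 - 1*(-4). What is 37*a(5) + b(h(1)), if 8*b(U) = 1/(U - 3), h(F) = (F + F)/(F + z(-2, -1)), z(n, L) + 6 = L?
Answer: -2963/80 ≈ -37.037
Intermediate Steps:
z(n, L) = -6 + L
a(S) = -1 (a(S) = -5 + 4 = -1)
h(F) = 2*F/(-7 + F) (h(F) = (F + F)/(F + (-6 - 1)) = (2*F)/(F - 7) = (2*F)/(-7 + F) = 2*F/(-7 + F))
b(U) = 1/(8*(-3 + U)) (b(U) = 1/(8*(U - 3)) = 1/(8*(-3 + U)))
37*a(5) + b(h(1)) = 37*(-1) + 1/(8*(-3 + 2*1/(-7 + 1))) = -37 + 1/(8*(-3 + 2*1/(-6))) = -37 + 1/(8*(-3 + 2*1*(-⅙))) = -37 + 1/(8*(-3 - ⅓)) = -37 + 1/(8*(-10/3)) = -37 + (⅛)*(-3/10) = -37 - 3/80 = -2963/80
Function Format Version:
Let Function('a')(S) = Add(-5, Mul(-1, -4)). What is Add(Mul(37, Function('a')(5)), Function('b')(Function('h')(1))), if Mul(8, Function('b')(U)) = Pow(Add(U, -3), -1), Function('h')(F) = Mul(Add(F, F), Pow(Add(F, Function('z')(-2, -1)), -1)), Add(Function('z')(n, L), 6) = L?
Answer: Rational(-2963, 80) ≈ -37.037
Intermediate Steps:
Function('z')(n, L) = Add(-6, L)
Function('a')(S) = -1 (Function('a')(S) = Add(-5, 4) = -1)
Function('h')(F) = Mul(2, F, Pow(Add(-7, F), -1)) (Function('h')(F) = Mul(Add(F, F), Pow(Add(F, Add(-6, -1)), -1)) = Mul(Mul(2, F), Pow(Add(F, -7), -1)) = Mul(Mul(2, F), Pow(Add(-7, F), -1)) = Mul(2, F, Pow(Add(-7, F), -1)))
Function('b')(U) = Mul(Rational(1, 8), Pow(Add(-3, U), -1)) (Function('b')(U) = Mul(Rational(1, 8), Pow(Add(U, -3), -1)) = Mul(Rational(1, 8), Pow(Add(-3, U), -1)))
Add(Mul(37, Function('a')(5)), Function('b')(Function('h')(1))) = Add(Mul(37, -1), Mul(Rational(1, 8), Pow(Add(-3, Mul(2, 1, Pow(Add(-7, 1), -1))), -1))) = Add(-37, Mul(Rational(1, 8), Pow(Add(-3, Mul(2, 1, Pow(-6, -1))), -1))) = Add(-37, Mul(Rational(1, 8), Pow(Add(-3, Mul(2, 1, Rational(-1, 6))), -1))) = Add(-37, Mul(Rational(1, 8), Pow(Add(-3, Rational(-1, 3)), -1))) = Add(-37, Mul(Rational(1, 8), Pow(Rational(-10, 3), -1))) = Add(-37, Mul(Rational(1, 8), Rational(-3, 10))) = Add(-37, Rational(-3, 80)) = Rational(-2963, 80)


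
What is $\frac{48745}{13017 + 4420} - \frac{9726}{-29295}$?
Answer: $\frac{10867871}{3474945} \approx 3.1275$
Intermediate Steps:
$\frac{48745}{13017 + 4420} - \frac{9726}{-29295} = \frac{48745}{17437} - - \frac{3242}{9765} = 48745 \cdot \frac{1}{17437} + \frac{3242}{9765} = \frac{48745}{17437} + \frac{3242}{9765} = \frac{10867871}{3474945}$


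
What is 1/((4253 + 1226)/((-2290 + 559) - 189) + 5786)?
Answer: 1920/11103641 ≈ 0.00017292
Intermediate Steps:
1/((4253 + 1226)/((-2290 + 559) - 189) + 5786) = 1/(5479/(-1731 - 189) + 5786) = 1/(5479/(-1920) + 5786) = 1/(5479*(-1/1920) + 5786) = 1/(-5479/1920 + 5786) = 1/(11103641/1920) = 1920/11103641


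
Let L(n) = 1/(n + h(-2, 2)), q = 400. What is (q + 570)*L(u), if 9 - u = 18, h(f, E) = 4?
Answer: -194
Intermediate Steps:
u = -9 (u = 9 - 1*18 = 9 - 18 = -9)
L(n) = 1/(4 + n) (L(n) = 1/(n + 4) = 1/(4 + n))
(q + 570)*L(u) = (400 + 570)/(4 - 9) = 970/(-5) = 970*(-1/5) = -194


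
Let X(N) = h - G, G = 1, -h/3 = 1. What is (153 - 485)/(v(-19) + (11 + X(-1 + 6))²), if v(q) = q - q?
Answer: -332/49 ≈ -6.7755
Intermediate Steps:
h = -3 (h = -3*1 = -3)
v(q) = 0
X(N) = -4 (X(N) = -3 - 1*1 = -3 - 1 = -4)
(153 - 485)/(v(-19) + (11 + X(-1 + 6))²) = (153 - 485)/(0 + (11 - 4)²) = -332/(0 + 7²) = -332/(0 + 49) = -332/49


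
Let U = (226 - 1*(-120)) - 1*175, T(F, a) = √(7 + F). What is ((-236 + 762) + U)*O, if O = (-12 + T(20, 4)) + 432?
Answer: 292740 + 2091*√3 ≈ 2.9636e+5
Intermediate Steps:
U = 171 (U = (226 + 120) - 175 = 346 - 175 = 171)
O = 420 + 3*√3 (O = (-12 + √(7 + 20)) + 432 = (-12 + √27) + 432 = (-12 + 3*√3) + 432 = 420 + 3*√3 ≈ 425.20)
((-236 + 762) + U)*O = ((-236 + 762) + 171)*(420 + 3*√3) = (526 + 171)*(420 + 3*√3) = 697*(420 + 3*√3) = 292740 + 2091*√3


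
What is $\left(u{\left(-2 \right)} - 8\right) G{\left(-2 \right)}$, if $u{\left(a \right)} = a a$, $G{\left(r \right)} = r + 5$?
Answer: $-12$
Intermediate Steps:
$G{\left(r \right)} = 5 + r$
$u{\left(a \right)} = a^{2}$
$\left(u{\left(-2 \right)} - 8\right) G{\left(-2 \right)} = \left(\left(-2\right)^{2} - 8\right) \left(5 - 2\right) = \left(4 - 8\right) 3 = \left(-4\right) 3 = -12$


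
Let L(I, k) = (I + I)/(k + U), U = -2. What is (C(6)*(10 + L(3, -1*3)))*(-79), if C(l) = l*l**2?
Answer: -750816/5 ≈ -1.5016e+5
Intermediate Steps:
C(l) = l**3
L(I, k) = 2*I/(-2 + k) (L(I, k) = (I + I)/(k - 2) = (2*I)/(-2 + k) = 2*I/(-2 + k))
(C(6)*(10 + L(3, -1*3)))*(-79) = (6**3*(10 + 2*3/(-2 - 1*3)))*(-79) = (216*(10 + 2*3/(-2 - 3)))*(-79) = (216*(10 + 2*3/(-5)))*(-79) = (216*(10 + 2*3*(-1/5)))*(-79) = (216*(10 - 6/5))*(-79) = (216*(44/5))*(-79) = (9504/5)*(-79) = -750816/5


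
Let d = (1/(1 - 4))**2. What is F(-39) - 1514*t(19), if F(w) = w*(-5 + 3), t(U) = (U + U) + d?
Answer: -518600/9 ≈ -57622.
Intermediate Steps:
d = 1/9 (d = (1/(-3))**2 = (-1/3)**2 = 1/9 ≈ 0.11111)
t(U) = 1/9 + 2*U (t(U) = (U + U) + 1/9 = 2*U + 1/9 = 1/9 + 2*U)
F(w) = -2*w (F(w) = w*(-2) = -2*w)
F(-39) - 1514*t(19) = -2*(-39) - 1514*(1/9 + 2*19) = 78 - 1514*(1/9 + 38) = 78 - 1514*343/9 = 78 - 519302/9 = -518600/9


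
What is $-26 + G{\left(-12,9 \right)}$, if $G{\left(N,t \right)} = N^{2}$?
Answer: $118$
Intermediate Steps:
$-26 + G{\left(-12,9 \right)} = -26 + \left(-12\right)^{2} = -26 + 144 = 118$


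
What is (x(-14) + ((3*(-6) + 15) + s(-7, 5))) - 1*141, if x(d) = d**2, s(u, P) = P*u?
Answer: 17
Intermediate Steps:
(x(-14) + ((3*(-6) + 15) + s(-7, 5))) - 1*141 = ((-14)**2 + ((3*(-6) + 15) + 5*(-7))) - 1*141 = (196 + ((-18 + 15) - 35)) - 141 = (196 + (-3 - 35)) - 141 = (196 - 38) - 141 = 158 - 141 = 17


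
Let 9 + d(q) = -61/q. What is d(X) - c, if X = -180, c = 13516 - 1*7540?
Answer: -1077239/180 ≈ -5984.7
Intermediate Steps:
c = 5976 (c = 13516 - 7540 = 5976)
d(q) = -9 - 61/q
d(X) - c = (-9 - 61/(-180)) - 1*5976 = (-9 - 61*(-1/180)) - 5976 = (-9 + 61/180) - 5976 = -1559/180 - 5976 = -1077239/180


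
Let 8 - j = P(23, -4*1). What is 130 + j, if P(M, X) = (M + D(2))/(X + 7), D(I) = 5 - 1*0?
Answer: 386/3 ≈ 128.67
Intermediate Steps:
D(I) = 5 (D(I) = 5 + 0 = 5)
P(M, X) = (5 + M)/(7 + X) (P(M, X) = (M + 5)/(X + 7) = (5 + M)/(7 + X))
j = -4/3 (j = 8 - (5 + 23)/(7 - 4*1) = 8 - 28/(7 - 4) = 8 - 28/3 = -4/3 ≈ -1.3333)
130 + j = 130 - 4/3 = 386/3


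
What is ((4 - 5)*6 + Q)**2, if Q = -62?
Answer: 4624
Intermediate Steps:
((4 - 5)*6 + Q)**2 = ((4 - 5)*6 - 62)**2 = (-1*6 - 62)**2 = (-6 - 62)**2 = (-68)**2 = 4624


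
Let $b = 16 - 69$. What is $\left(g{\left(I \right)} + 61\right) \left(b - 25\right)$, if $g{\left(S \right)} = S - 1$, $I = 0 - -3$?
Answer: $-4914$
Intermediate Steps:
$I = 3$ ($I = 0 + 3 = 3$)
$g{\left(S \right)} = -1 + S$ ($g{\left(S \right)} = S - 1 = -1 + S$)
$b = -53$ ($b = 16 - 69 = -53$)
$\left(g{\left(I \right)} + 61\right) \left(b - 25\right) = \left(\left(-1 + 3\right) + 61\right) \left(-53 - 25\right) = \left(2 + 61\right) \left(-78\right) = 63 \left(-78\right) = -4914$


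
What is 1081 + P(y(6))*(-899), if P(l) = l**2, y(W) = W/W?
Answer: 182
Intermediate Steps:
y(W) = 1
1081 + P(y(6))*(-899) = 1081 + 1**2*(-899) = 1081 + 1*(-899) = 1081 - 899 = 182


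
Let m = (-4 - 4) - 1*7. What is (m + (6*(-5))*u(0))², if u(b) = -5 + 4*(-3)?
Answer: 245025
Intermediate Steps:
u(b) = -17 (u(b) = -5 - 12 = -17)
m = -15 (m = -8 - 7 = -15)
(m + (6*(-5))*u(0))² = (-15 + (6*(-5))*(-17))² = (-15 - 30*(-17))² = (-15 + 510)² = 495² = 245025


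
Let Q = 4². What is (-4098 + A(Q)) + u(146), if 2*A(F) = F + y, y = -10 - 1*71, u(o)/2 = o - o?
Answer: -8261/2 ≈ -4130.5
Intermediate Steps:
u(o) = 0 (u(o) = 2*(o - o) = 2*0 = 0)
y = -81 (y = -10 - 71 = -81)
Q = 16
A(F) = -81/2 + F/2 (A(F) = (F - 81)/2 = (-81 + F)/2 = -81/2 + F/2)
(-4098 + A(Q)) + u(146) = (-4098 + (-81/2 + (½)*16)) + 0 = (-4098 + (-81/2 + 8)) + 0 = (-4098 - 65/2) + 0 = -8261/2 + 0 = -8261/2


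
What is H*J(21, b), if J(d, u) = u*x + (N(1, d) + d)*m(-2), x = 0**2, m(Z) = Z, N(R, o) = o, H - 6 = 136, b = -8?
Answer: -11928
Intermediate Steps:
H = 142 (H = 6 + 136 = 142)
x = 0
J(d, u) = -4*d (J(d, u) = u*0 + (d + d)*(-2) = 0 + (2*d)*(-2) = 0 - 4*d = -4*d)
H*J(21, b) = 142*(-4*21) = 142*(-84) = -11928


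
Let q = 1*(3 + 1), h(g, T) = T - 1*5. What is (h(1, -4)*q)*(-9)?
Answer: 324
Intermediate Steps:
h(g, T) = -5 + T (h(g, T) = T - 5 = -5 + T)
q = 4 (q = 1*4 = 4)
(h(1, -4)*q)*(-9) = ((-5 - 4)*4)*(-9) = -9*4*(-9) = -36*(-9) = 324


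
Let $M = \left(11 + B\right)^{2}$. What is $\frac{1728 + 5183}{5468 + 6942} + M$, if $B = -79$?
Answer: $\frac{57390751}{12410} \approx 4624.6$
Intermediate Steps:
$M = 4624$ ($M = \left(11 - 79\right)^{2} = \left(-68\right)^{2} = 4624$)
$\frac{1728 + 5183}{5468 + 6942} + M = \frac{1728 + 5183}{5468 + 6942} + 4624 = \frac{6911}{12410} + 4624 = \frac{57390751}{12410}$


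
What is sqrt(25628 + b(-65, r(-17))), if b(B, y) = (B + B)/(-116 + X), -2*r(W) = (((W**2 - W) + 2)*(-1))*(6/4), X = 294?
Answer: sqrt(202993603)/89 ≈ 160.09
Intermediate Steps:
r(W) = 3/2 - 3*W/4 + 3*W**2/4 (r(W) = -((W**2 - W) + 2)*(-1)*6/4/2 = -(2 + W**2 - W)*(-1)*6*(1/4)/2 = -(-2 + W - W**2)*3/(2*2) = -(-3 - 3*W**2/2 + 3*W/2)/2 = 3/2 - 3*W/4 + 3*W**2/4)
b(B, y) = B/89 (b(B, y) = (B + B)/(-116 + 294) = (2*B)/178 = (2*B)*(1/178) = B/89)
sqrt(25628 + b(-65, r(-17))) = sqrt(25628 + (1/89)*(-65)) = sqrt(25628 - 65/89) = sqrt(2280827/89) = sqrt(202993603)/89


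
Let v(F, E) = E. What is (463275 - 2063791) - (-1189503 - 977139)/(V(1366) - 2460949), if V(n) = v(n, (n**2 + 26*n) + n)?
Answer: -297755917306/186037 ≈ -1.6005e+6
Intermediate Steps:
V(n) = n**2 + 27*n (V(n) = (n**2 + 26*n) + n = n**2 + 27*n)
(463275 - 2063791) - (-1189503 - 977139)/(V(1366) - 2460949) = (463275 - 2063791) - (-1189503 - 977139)/(1366*(27 + 1366) - 2460949) = -1600516 - (-2166642)/(1366*1393 - 2460949) = -1600516 - (-2166642)/(1902838 - 2460949) = -1600516 - (-2166642)/(-558111) = -1600516 - (-2166642)*(-1)/558111 = -1600516 - 1*722214/186037 = -1600516 - 722214/186037 = -297755917306/186037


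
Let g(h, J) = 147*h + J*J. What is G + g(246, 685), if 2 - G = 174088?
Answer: 331301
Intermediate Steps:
g(h, J) = J² + 147*h (g(h, J) = 147*h + J² = J² + 147*h)
G = -174086 (G = 2 - 1*174088 = 2 - 174088 = -174086)
G + g(246, 685) = -174086 + (685² + 147*246) = -174086 + (469225 + 36162) = -174086 + 505387 = 331301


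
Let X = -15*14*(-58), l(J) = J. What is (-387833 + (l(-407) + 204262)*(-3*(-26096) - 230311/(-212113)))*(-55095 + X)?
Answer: -145274182114958061840/212113 ≈ -6.8489e+14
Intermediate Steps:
X = 12180 (X = -210*(-58) = 12180)
(-387833 + (l(-407) + 204262)*(-3*(-26096) - 230311/(-212113)))*(-55095 + X) = (-387833 + (-407 + 204262)*(-3*(-26096) - 230311/(-212113)))*(-55095 + 12180) = (-387833 + 203855*(78288 - 230311*(-1/212113)))*(-42915) = (-387833 + 203855*(78288 + 230311/212113))*(-42915) = (-387833 + 203855*(16606132855/212113))*(-42915) = (-387833 + 3385243213156025/212113)*(-42915) = (3385160948734896/212113)*(-42915) = -145274182114958061840/212113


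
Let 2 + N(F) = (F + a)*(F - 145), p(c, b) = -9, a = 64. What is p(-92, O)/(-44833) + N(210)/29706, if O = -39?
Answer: 133108903/221968183 ≈ 0.59968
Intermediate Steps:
N(F) = -2 + (-145 + F)*(64 + F) (N(F) = -2 + (F + 64)*(F - 145) = -2 + (64 + F)*(-145 + F) = -2 + (-145 + F)*(64 + F))
p(-92, O)/(-44833) + N(210)/29706 = -9/(-44833) + (-9282 + 210² - 81*210)/29706 = -9*(-1/44833) + (-9282 + 44100 - 17010)*(1/29706) = 9/44833 + 17808*(1/29706) = 9/44833 + 2968/4951 = 133108903/221968183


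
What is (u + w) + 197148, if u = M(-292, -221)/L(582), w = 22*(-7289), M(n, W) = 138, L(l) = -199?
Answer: 7321072/199 ≈ 36789.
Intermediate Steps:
w = -160358
u = -138/199 (u = 138/(-199) = 138*(-1/199) = -138/199 ≈ -0.69347)
(u + w) + 197148 = (-138/199 - 160358) + 197148 = -31911380/199 + 197148 = 7321072/199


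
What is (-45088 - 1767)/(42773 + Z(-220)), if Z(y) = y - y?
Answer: -46855/42773 ≈ -1.0954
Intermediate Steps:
Z(y) = 0
(-45088 - 1767)/(42773 + Z(-220)) = (-45088 - 1767)/(42773 + 0) = -46855/42773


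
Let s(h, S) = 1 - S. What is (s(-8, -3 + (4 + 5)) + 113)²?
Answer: 11664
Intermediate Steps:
(s(-8, -3 + (4 + 5)) + 113)² = ((1 - (-3 + (4 + 5))) + 113)² = ((1 - (-3 + 9)) + 113)² = ((1 - 1*6) + 113)² = ((1 - 6) + 113)² = (-5 + 113)² = 108² = 11664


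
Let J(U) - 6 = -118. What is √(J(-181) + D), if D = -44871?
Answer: I*√44983 ≈ 212.09*I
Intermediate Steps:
J(U) = -112 (J(U) = 6 - 118 = -112)
√(J(-181) + D) = √(-112 - 44871) = √(-44983) = I*√44983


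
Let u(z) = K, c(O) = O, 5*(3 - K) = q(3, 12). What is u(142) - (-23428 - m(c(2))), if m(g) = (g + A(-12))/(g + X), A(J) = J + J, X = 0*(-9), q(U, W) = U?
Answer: 117097/5 ≈ 23419.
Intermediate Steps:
X = 0
K = 12/5 (K = 3 - 1/5*3 = 3 - 3/5 = 12/5 ≈ 2.4000)
A(J) = 2*J
u(z) = 12/5
m(g) = (-24 + g)/g (m(g) = (g + 2*(-12))/(g + 0) = (g - 24)/g = (-24 + g)/g)
u(142) - (-23428 - m(c(2))) = 12/5 - (-23428 - (-24 + 2)/2) = 12/5 - (-23428 - (-22)/2) = 12/5 - (-23428 - 1*(-11)) = 12/5 - (-23428 + 11) = 12/5 - 1*(-23417) = 12/5 + 23417 = 117097/5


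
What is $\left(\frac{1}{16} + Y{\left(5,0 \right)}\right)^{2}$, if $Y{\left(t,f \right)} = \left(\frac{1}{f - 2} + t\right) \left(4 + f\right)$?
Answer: $\frac{83521}{256} \approx 326.25$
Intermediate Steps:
$Y{\left(t,f \right)} = \left(4 + f\right) \left(t + \frac{1}{-2 + f}\right)$ ($Y{\left(t,f \right)} = \left(\frac{1}{-2 + f} + t\right) \left(4 + f\right) = \left(t + \frac{1}{-2 + f}\right) \left(4 + f\right) = \left(4 + f\right) \left(t + \frac{1}{-2 + f}\right)$)
$\left(\frac{1}{16} + Y{\left(5,0 \right)}\right)^{2} = \left(\frac{1}{16} + \frac{4 + 0 - 40 + 5 \cdot 0^{2} + 2 \cdot 0 \cdot 5}{-2 + 0}\right)^{2} = \left(\frac{1}{16} + \frac{4 + 0 - 40 + 5 \cdot 0 + 0}{-2}\right)^{2} = \left(\frac{1}{16} - \frac{4 + 0 - 40 + 0 + 0}{2}\right)^{2} = \left(\frac{1}{16} - -18\right)^{2} = \left(\frac{1}{16} + 18\right)^{2} = \left(\frac{289}{16}\right)^{2} = \frac{83521}{256}$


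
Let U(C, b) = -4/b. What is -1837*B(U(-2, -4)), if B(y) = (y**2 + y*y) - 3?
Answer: 1837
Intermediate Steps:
B(y) = -3 + 2*y**2 (B(y) = (y**2 + y**2) - 3 = 2*y**2 - 3 = -3 + 2*y**2)
-1837*B(U(-2, -4)) = -1837*(-3 + 2*(-4/(-4))**2) = -1837*(-3 + 2*(-4*(-1/4))**2) = -1837*(-3 + 2*1**2) = -1837*(-3 + 2*1) = -1837*(-3 + 2) = -1837*(-1) = 1837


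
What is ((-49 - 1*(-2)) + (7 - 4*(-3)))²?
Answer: 784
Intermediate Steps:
((-49 - 1*(-2)) + (7 - 4*(-3)))² = ((-49 + 2) + (7 + 12))² = (-47 + 19)² = (-28)² = 784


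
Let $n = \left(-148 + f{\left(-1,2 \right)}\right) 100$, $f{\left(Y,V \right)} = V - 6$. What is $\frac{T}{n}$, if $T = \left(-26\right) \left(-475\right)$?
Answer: $- \frac{13}{16} \approx -0.8125$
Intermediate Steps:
$f{\left(Y,V \right)} = -6 + V$
$n = -15200$ ($n = \left(-148 + \left(-6 + 2\right)\right) 100 = \left(-148 - 4\right) 100 = \left(-152\right) 100 = -15200$)
$T = 12350$
$\frac{T}{n} = \frac{12350}{-15200} = 12350 \left(- \frac{1}{15200}\right) = - \frac{13}{16}$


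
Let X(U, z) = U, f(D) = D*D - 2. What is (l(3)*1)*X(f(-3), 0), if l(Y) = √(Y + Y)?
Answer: 7*√6 ≈ 17.146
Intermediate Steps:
f(D) = -2 + D² (f(D) = D² - 2 = -2 + D²)
l(Y) = √2*√Y (l(Y) = √(2*Y) = √2*√Y)
(l(3)*1)*X(f(-3), 0) = ((√2*√3)*1)*(-2 + (-3)²) = (√6*1)*(-2 + 9) = √6*7 = 7*√6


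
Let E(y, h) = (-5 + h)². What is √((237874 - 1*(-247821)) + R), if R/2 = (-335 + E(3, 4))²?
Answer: √708807 ≈ 841.91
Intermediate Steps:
R = 223112 (R = 2*(-335 + (-5 + 4)²)² = 2*(-335 + (-1)²)² = 2*(-335 + 1)² = 2*(-334)² = 2*111556 = 223112)
√((237874 - 1*(-247821)) + R) = √((237874 - 1*(-247821)) + 223112) = √((237874 + 247821) + 223112) = √(485695 + 223112) = √708807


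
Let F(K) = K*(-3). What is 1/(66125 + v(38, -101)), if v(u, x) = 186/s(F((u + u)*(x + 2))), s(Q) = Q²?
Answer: 84915864/5615061507031 ≈ 1.5123e-5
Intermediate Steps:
F(K) = -3*K
v(u, x) = 31/(6*u²*(2 + x)²) (v(u, x) = 186/((-3*(u + u)*(x + 2))²) = 186/((-3*2*u*(2 + x))²) = 186/((-6*u*(2 + x))²) = 186/((36*u²*(2 + x)²)) = 186*(1/(36*u²*(2 + x)²)) = 31/(6*u²*(2 + x)²))
1/(66125 + v(38, -101)) = 1/(66125 + (31/6)/(38²*(2 - 101)²)) = 1/(66125 + (31/6)*(1/1444)/(-99)²) = 1/(66125 + (31/6)*(1/1444)*(1/9801)) = 1/(66125 + 31/84915864) = 1/(5615061507031/84915864) = 84915864/5615061507031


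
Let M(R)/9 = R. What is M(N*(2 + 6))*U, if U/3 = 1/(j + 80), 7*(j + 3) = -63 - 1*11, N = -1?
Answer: -504/155 ≈ -3.2516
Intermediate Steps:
j = -95/7 (j = -3 + (-63 - 1*11)/7 = -3 + (-63 - 11)/7 = -3 + (1/7)*(-74) = -3 - 74/7 = -95/7 ≈ -13.571)
M(R) = 9*R
U = 7/155 (U = 3/(-95/7 + 80) = 3/(465/7) = 3*(7/465) = 7/155 ≈ 0.045161)
M(N*(2 + 6))*U = (9*(-(2 + 6)))*(7/155) = (9*(-1*8))*(7/155) = (9*(-8))*(7/155) = -72*7/155 = -504/155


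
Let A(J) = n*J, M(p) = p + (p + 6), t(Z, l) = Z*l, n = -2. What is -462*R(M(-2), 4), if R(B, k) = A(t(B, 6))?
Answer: 11088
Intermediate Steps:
M(p) = 6 + 2*p (M(p) = p + (6 + p) = 6 + 2*p)
A(J) = -2*J
R(B, k) = -12*B (R(B, k) = -2*B*6 = -12*B)
-462*R(M(-2), 4) = -(-5544)*(6 + 2*(-2)) = -(-5544)*(6 - 4) = -(-5544)*2 = -462*(-24) = 11088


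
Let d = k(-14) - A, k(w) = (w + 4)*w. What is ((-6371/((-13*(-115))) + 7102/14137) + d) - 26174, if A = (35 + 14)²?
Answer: -390037582/13715 ≈ -28439.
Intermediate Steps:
k(w) = w*(4 + w) (k(w) = (4 + w)*w = w*(4 + w))
A = 2401 (A = 49² = 2401)
d = -2261 (d = -14*(4 - 14) - 1*2401 = -14*(-10) - 2401 = 140 - 2401 = -2261)
((-6371/((-13*(-115))) + 7102/14137) + d) - 26174 = ((-6371/((-13*(-115))) + 7102/14137) - 2261) - 26174 = ((-6371/1495 + 7102*(1/14137)) - 2261) - 26174 = ((-6371*1/1495 + 106/211) - 2261) - 26174 = ((-277/65 + 106/211) - 2261) - 26174 = (-51557/13715 - 2261) - 26174 = -31061172/13715 - 26174 = -390037582/13715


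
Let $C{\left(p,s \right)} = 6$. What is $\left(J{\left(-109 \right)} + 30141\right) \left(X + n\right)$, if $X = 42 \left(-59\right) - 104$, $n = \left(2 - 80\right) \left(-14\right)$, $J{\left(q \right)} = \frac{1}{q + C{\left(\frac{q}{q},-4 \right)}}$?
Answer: $- \frac{4625737780}{103} \approx -4.491 \cdot 10^{7}$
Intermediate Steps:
$J{\left(q \right)} = \frac{1}{6 + q}$ ($J{\left(q \right)} = \frac{1}{q + 6} = \frac{1}{6 + q}$)
$n = 1092$ ($n = \left(-78\right) \left(-14\right) = 1092$)
$X = -2582$ ($X = -2478 - 104 = -2582$)
$\left(J{\left(-109 \right)} + 30141\right) \left(X + n\right) = \left(\frac{1}{6 - 109} + 30141\right) \left(-2582 + 1092\right) = \left(\frac{1}{-103} + 30141\right) \left(-1490\right) = \left(- \frac{1}{103} + 30141\right) \left(-1490\right) = \frac{3104522}{103} \left(-1490\right) = - \frac{4625737780}{103}$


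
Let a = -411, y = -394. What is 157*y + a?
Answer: -62269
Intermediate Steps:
157*y + a = 157*(-394) - 411 = -61858 - 411 = -62269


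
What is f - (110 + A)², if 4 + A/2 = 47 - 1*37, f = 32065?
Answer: 17181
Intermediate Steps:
A = 12 (A = -8 + 2*(47 - 1*37) = -8 + 2*(47 - 37) = -8 + 2*10 = -8 + 20 = 12)
f - (110 + A)² = 32065 - (110 + 12)² = 32065 - 1*122² = 32065 - 1*14884 = 32065 - 14884 = 17181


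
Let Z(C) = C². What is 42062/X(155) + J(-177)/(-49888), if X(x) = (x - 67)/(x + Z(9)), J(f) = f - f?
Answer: 1240829/11 ≈ 1.1280e+5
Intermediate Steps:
J(f) = 0
X(x) = (-67 + x)/(81 + x) (X(x) = (x - 67)/(x + 9²) = (-67 + x)/(x + 81) = (-67 + x)/(81 + x))
42062/X(155) + J(-177)/(-49888) = 42062/(((-67 + 155)/(81 + 155))) + 0/(-49888) = 42062/((88/236)) + 0*(-1/49888) = 42062/(((1/236)*88)) + 0 = 42062/(22/59) + 0 = 42062*(59/22) + 0 = 1240829/11 + 0 = 1240829/11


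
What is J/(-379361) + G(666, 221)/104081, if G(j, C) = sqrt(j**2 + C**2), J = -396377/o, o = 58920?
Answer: 396377/22351950120 + sqrt(492397)/104081 ≈ 0.0067597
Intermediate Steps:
J = -396377/58920 ≈ -6.7274
G(j, C) = sqrt(C**2 + j**2)
J/(-379361) + G(666, 221)/104081 = -396377/58920/(-379361) + sqrt(221**2 + 666**2)/104081 = -396377/58920*(-1/379361) + sqrt(48841 + 443556)*(1/104081) = 396377/22351950120 + sqrt(492397)*(1/104081) = 396377/22351950120 + sqrt(492397)/104081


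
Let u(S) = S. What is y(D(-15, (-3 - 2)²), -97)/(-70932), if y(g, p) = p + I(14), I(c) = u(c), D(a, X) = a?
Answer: 83/70932 ≈ 0.0011701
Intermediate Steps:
I(c) = c
y(g, p) = 14 + p (y(g, p) = p + 14 = 14 + p)
y(D(-15, (-3 - 2)²), -97)/(-70932) = (14 - 97)/(-70932) = -83*(-1/70932) = 83/70932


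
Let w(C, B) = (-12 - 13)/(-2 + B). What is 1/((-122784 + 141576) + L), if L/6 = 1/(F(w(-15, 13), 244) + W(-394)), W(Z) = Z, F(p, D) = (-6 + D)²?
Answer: 9375/176175001 ≈ 5.3214e-5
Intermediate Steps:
w(C, B) = -25/(-2 + B)
L = 1/9375 (L = 6/((-6 + 244)² - 394) = 6/(238² - 394) = 6/(56644 - 394) = 6/56250 = 6*(1/56250) = 1/9375 ≈ 0.00010667)
1/((-122784 + 141576) + L) = 1/((-122784 + 141576) + 1/9375) = 1/(18792 + 1/9375) = 1/(176175001/9375) = 9375/176175001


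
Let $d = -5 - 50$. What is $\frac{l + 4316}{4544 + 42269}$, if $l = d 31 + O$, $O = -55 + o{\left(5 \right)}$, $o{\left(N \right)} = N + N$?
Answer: $\frac{2566}{46813} \approx 0.054814$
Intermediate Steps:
$o{\left(N \right)} = 2 N$
$d = -55$
$O = -45$ ($O = -55 + 2 \cdot 5 = -55 + 10 = -45$)
$l = -1750$ ($l = \left(-55\right) 31 - 45 = -1705 - 45 = -1750$)
$\frac{l + 4316}{4544 + 42269} = \frac{-1750 + 4316}{4544 + 42269} = \frac{2566}{46813}$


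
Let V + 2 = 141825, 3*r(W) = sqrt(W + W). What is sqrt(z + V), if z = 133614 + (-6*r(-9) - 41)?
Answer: sqrt(275396 - 6*I*sqrt(2)) ≈ 524.78 - 0.008*I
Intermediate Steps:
r(W) = sqrt(2)*sqrt(W)/3 (r(W) = sqrt(W + W)/3 = sqrt(2*W)/3 = (sqrt(2)*sqrt(W))/3 = sqrt(2)*sqrt(W)/3)
V = 141823 (V = -2 + 141825 = 141823)
z = 133573 - 6*I*sqrt(2) (z = 133614 + (-2*sqrt(2)*sqrt(-9) - 41) = 133614 + (-2*sqrt(2)*3*I - 41) = 133614 + (-6*I*sqrt(2) - 41) = 133614 + (-41 - 6*I*sqrt(2)) = 133573 - 6*I*sqrt(2) ≈ 1.3357e+5 - 8.4853*I)
sqrt(z + V) = sqrt((133573 - 6*I*sqrt(2)) + 141823) = sqrt(275396 - 6*I*sqrt(2))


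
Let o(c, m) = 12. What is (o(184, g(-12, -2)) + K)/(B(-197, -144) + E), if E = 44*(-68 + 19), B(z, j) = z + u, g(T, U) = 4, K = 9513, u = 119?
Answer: -9525/2234 ≈ -4.2636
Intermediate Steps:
B(z, j) = 119 + z (B(z, j) = z + 119 = 119 + z)
E = -2156 (E = 44*(-49) = -2156)
(o(184, g(-12, -2)) + K)/(B(-197, -144) + E) = (12 + 9513)/((119 - 197) - 2156) = 9525/(-78 - 2156) = 9525/(-2234) = 9525*(-1/2234) = -9525/2234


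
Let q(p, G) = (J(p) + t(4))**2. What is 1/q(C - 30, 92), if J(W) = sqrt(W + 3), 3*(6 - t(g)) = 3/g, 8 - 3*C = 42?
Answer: 144/(69 + 4*I*sqrt(345))**2 ≈ -0.001034 - 0.013968*I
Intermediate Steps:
C = -34/3 (C = 8/3 - 1/3*42 = 8/3 - 14 = -34/3 ≈ -11.333)
t(g) = 6 - 1/g
J(W) = sqrt(3 + W)
q(p, G) = (23/4 + sqrt(3 + p))**2 (q(p, G) = (sqrt(3 + p) + (6 - 1/4))**2 = (sqrt(3 + p) + 23/4)**2 = (23/4 + sqrt(3 + p))**2)
1/q(C - 30, 92) = 1/((23 + 4*sqrt(3 + (-34/3 - 30)))**2/16) = 1/((23 + 4*sqrt(3 - 124/3))**2/16) = 1/((23 + 4*sqrt(-115/3))**2/16) = 1/((23 + 4*(I*sqrt(345)/3))**2/16) = 1/((23 + 4*I*sqrt(345)/3)**2/16) = 16/(23 + 4*I*sqrt(345)/3)**2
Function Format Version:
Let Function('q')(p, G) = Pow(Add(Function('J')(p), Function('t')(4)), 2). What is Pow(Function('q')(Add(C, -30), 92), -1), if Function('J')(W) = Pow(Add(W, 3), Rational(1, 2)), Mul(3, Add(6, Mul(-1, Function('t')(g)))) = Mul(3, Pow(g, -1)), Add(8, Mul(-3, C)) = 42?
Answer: Mul(144, Pow(Add(69, Mul(4, I, Pow(345, Rational(1, 2)))), -2)) ≈ Add(-0.0010340, Mul(-0.013968, I))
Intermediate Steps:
C = Rational(-34, 3) (C = Add(Rational(8, 3), Mul(Rational(-1, 3), 42)) = Add(Rational(8, 3), -14) = Rational(-34, 3) ≈ -11.333)
Function('t')(g) = Add(6, Mul(-1, Pow(g, -1))) (Function('t')(g) = Add(6, Mul(Rational(-1, 3), Mul(3, Pow(g, -1)))) = Add(6, Mul(-1, Pow(g, -1))))
Function('J')(W) = Pow(Add(3, W), Rational(1, 2))
Function('q')(p, G) = Pow(Add(Rational(23, 4), Pow(Add(3, p), Rational(1, 2))), 2) (Function('q')(p, G) = Pow(Add(Pow(Add(3, p), Rational(1, 2)), Add(6, Mul(-1, Pow(4, -1)))), 2) = Pow(Add(Pow(Add(3, p), Rational(1, 2)), Add(6, Mul(-1, Rational(1, 4)))), 2) = Pow(Add(Pow(Add(3, p), Rational(1, 2)), Add(6, Rational(-1, 4))), 2) = Pow(Add(Pow(Add(3, p), Rational(1, 2)), Rational(23, 4)), 2) = Pow(Add(Rational(23, 4), Pow(Add(3, p), Rational(1, 2))), 2))
Pow(Function('q')(Add(C, -30), 92), -1) = Pow(Mul(Rational(1, 16), Pow(Add(23, Mul(4, Pow(Add(3, Add(Rational(-34, 3), -30)), Rational(1, 2)))), 2)), -1) = Pow(Mul(Rational(1, 16), Pow(Add(23, Mul(4, Pow(Add(3, Rational(-124, 3)), Rational(1, 2)))), 2)), -1) = Pow(Mul(Rational(1, 16), Pow(Add(23, Mul(4, Pow(Rational(-115, 3), Rational(1, 2)))), 2)), -1) = Pow(Mul(Rational(1, 16), Pow(Add(23, Mul(4, Mul(Rational(1, 3), I, Pow(345, Rational(1, 2))))), 2)), -1) = Pow(Mul(Rational(1, 16), Pow(Add(23, Mul(Rational(4, 3), I, Pow(345, Rational(1, 2)))), 2)), -1) = Mul(16, Pow(Add(23, Mul(Rational(4, 3), I, Pow(345, Rational(1, 2)))), -2))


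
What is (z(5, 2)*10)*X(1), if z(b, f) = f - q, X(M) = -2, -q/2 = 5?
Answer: -240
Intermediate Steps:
q = -10 (q = -2*5 = -10)
z(b, f) = 10 + f (z(b, f) = f - 1*(-10) = f + 10 = 10 + f)
(z(5, 2)*10)*X(1) = ((10 + 2)*10)*(-2) = (12*10)*(-2) = 120*(-2) = -240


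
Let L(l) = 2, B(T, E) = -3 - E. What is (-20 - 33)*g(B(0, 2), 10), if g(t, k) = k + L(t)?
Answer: -636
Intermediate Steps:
g(t, k) = 2 + k (g(t, k) = k + 2 = 2 + k)
(-20 - 33)*g(B(0, 2), 10) = (-20 - 33)*(2 + 10) = -53*12 = -636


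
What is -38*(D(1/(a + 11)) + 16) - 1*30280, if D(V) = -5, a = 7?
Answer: -30698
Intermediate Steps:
-38*(D(1/(a + 11)) + 16) - 1*30280 = -38*(-5 + 16) - 1*30280 = -38*11 - 30280 = -418 - 30280 = -30698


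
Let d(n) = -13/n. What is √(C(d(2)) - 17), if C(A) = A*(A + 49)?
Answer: I*√1173/2 ≈ 17.125*I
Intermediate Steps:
C(A) = A*(49 + A)
√(C(d(2)) - 17) = √((-13/2)*(49 - 13/2) - 17) = √((-13*½)*(49 - 13*½) - 17) = √(-13*(49 - 13/2)/2 - 17) = √(-13/2*85/2 - 17) = √(-1105/4 - 17) = √(-1173/4) = I*√1173/2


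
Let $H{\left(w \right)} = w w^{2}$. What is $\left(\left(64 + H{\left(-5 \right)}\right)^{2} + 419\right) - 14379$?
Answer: $-10239$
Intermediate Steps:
$H{\left(w \right)} = w^{3}$
$\left(\left(64 + H{\left(-5 \right)}\right)^{2} + 419\right) - 14379 = \left(\left(64 + \left(-5\right)^{3}\right)^{2} + 419\right) - 14379 = \left(\left(64 - 125\right)^{2} + 419\right) - 14379 = \left(\left(-61\right)^{2} + 419\right) - 14379 = \left(3721 + 419\right) - 14379 = 4140 - 14379 = -10239$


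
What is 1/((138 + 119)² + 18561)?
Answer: 1/84610 ≈ 1.1819e-5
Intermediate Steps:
1/((138 + 119)² + 18561) = 1/(257² + 18561) = 1/(66049 + 18561) = 1/84610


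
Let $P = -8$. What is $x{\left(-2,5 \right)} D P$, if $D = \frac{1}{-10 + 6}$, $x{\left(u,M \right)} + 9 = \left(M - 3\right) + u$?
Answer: $-18$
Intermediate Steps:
$x{\left(u,M \right)} = -12 + M + u$ ($x{\left(u,M \right)} = -9 + \left(\left(M - 3\right) + u\right) = -9 + \left(\left(-3 + M\right) + u\right) = -9 + \left(-3 + M + u\right) = -12 + M + u$)
$D = - \frac{1}{4}$ ($D = \frac{1}{-4} = - \frac{1}{4} \approx -0.25$)
$x{\left(-2,5 \right)} D P = \left(-12 + 5 - 2\right) \left(- \frac{1}{4}\right) \left(-8\right) = \left(-9\right) \left(- \frac{1}{4}\right) \left(-8\right) = \frac{9}{4} \left(-8\right) = -18$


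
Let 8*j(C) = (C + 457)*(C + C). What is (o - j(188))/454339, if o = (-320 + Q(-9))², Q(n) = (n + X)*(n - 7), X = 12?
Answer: 105109/454339 ≈ 0.23134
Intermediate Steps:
j(C) = C*(457 + C)/4 (j(C) = ((C + 457)*(C + C))/8 = ((457 + C)*(2*C))/8 = (2*C*(457 + C))/8 = C*(457 + C)/4)
Q(n) = (-7 + n)*(12 + n) (Q(n) = (n + 12)*(n - 7) = (12 + n)*(-7 + n) = (-7 + n)*(12 + n))
o = 135424 (o = (-320 + (-84 + (-9)² + 5*(-9)))² = (-320 + (-84 + 81 - 45))² = (-320 - 48)² = (-368)² = 135424)
(o - j(188))/454339 = (135424 - 188*(457 + 188)/4)/454339 = (135424 - 188*645/4)*(1/454339) = (135424 - 1*30315)*(1/454339) = (135424 - 30315)*(1/454339) = 105109*(1/454339) = 105109/454339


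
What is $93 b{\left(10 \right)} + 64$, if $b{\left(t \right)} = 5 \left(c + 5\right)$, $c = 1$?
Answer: $2854$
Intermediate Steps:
$b{\left(t \right)} = 30$ ($b{\left(t \right)} = 5 \left(1 + 5\right) = 5 \cdot 6 = 30$)
$93 b{\left(10 \right)} + 64 = 93 \cdot 30 + 64 = 2790 + 64 = 2854$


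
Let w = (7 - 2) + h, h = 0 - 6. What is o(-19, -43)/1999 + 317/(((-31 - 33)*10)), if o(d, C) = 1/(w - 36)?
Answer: -23446911/47336320 ≈ -0.49533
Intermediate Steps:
h = -6
w = -1 (w = (7 - 2) - 6 = 5 - 6 = -1)
o(d, C) = -1/37 (o(d, C) = 1/(-1 - 36) = 1/(-37) = -1/37)
o(-19, -43)/1999 + 317/(((-31 - 33)*10)) = -1/37/1999 + 317/(((-31 - 33)*10)) = -1/37*1/1999 + 317/((-64*10)) = -1/73963 + 317/(-640) = -1/73963 + 317*(-1/640) = -1/73963 - 317/640 = -23446911/47336320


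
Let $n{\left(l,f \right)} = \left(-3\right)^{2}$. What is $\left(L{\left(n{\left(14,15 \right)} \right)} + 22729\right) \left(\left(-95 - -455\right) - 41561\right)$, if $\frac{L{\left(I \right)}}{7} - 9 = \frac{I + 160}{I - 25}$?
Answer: $- \frac{14976110289}{16} \approx -9.3601 \cdot 10^{8}$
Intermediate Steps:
$n{\left(l,f \right)} = 9$
$L{\left(I \right)} = 63 + \frac{7 \left(160 + I\right)}{-25 + I}$ ($L{\left(I \right)} = 63 + 7 \frac{I + 160}{I - 25} = 63 + 7 \frac{160 + I}{-25 + I} = 63 + \frac{7 \left(160 + I\right)}{-25 + I}$)
$\left(L{\left(n{\left(14,15 \right)} \right)} + 22729\right) \left(\left(-95 - -455\right) - 41561\right) = \left(\frac{35 \left(-13 + 2 \cdot 9\right)}{-25 + 9} + 22729\right) \left(\left(-95 - -455\right) - 41561\right) = \left(\frac{35 \left(-13 + 18\right)}{-16} + 22729\right) \left(\left(-95 + 455\right) - 41561\right) = \left(35 \left(- \frac{1}{16}\right) 5 + 22729\right) \left(360 - 41561\right) = \left(- \frac{175}{16} + 22729\right) \left(-41201\right) = \frac{363489}{16} \left(-41201\right) = - \frac{14976110289}{16}$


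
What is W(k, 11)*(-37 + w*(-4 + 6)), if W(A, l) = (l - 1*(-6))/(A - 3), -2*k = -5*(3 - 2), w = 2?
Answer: 1122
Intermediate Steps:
k = 5/2 (k = -(-5)*(3 - 2)/2 = -(-5)/2 = -½*(-5) = 5/2 ≈ 2.5000)
W(A, l) = (6 + l)/(-3 + A) (W(A, l) = (l + 6)/(-3 + A) = (6 + l)/(-3 + A))
W(k, 11)*(-37 + w*(-4 + 6)) = ((6 + 11)/(-3 + 5/2))*(-37 + 2*(-4 + 6)) = (17/(-½))*(-37 + 2*2) = (-2*17)*(-37 + 4) = -34*(-33) = 1122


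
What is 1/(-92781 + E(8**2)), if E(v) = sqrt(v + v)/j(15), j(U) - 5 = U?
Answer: -2319525/215207849017 - 10*sqrt(2)/215207849017 ≈ -1.0778e-5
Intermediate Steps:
j(U) = 5 + U
E(v) = sqrt(2)*sqrt(v)/20 (E(v) = sqrt(v + v)/(5 + 15) = sqrt(2*v)/20 = (sqrt(2)*sqrt(v))*(1/20) = sqrt(2)*sqrt(v)/20)
1/(-92781 + E(8**2)) = 1/(-92781 + sqrt(2)*sqrt(8**2)/20) = 1/(-92781 + sqrt(2)*sqrt(64)/20) = 1/(-92781 + (1/20)*sqrt(2)*8) = 1/(-92781 + 2*sqrt(2)/5)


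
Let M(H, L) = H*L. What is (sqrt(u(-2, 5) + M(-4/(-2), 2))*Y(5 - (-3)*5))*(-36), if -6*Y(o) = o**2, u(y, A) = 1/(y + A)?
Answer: 800*sqrt(39) ≈ 4996.0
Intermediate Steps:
u(y, A) = 1/(A + y)
Y(o) = -o**2/6
(sqrt(u(-2, 5) + M(-4/(-2), 2))*Y(5 - (-3)*5))*(-36) = (sqrt(1/(5 - 2) - 4/(-2)*2)*(-(5 - (-3)*5)**2/6))*(-36) = (sqrt(1/3 - 4*(-1/2)*2)*(-(5 - 1*(-15))**2/6))*(-36) = (sqrt(1/3 + 2*2)*(-(5 + 15)**2/6))*(-36) = (sqrt(1/3 + 4)*(-1/6*20**2))*(-36) = (sqrt(13/3)*(-1/6*400))*(-36) = ((sqrt(39)/3)*(-200/3))*(-36) = -200*sqrt(39)/9*(-36) = 800*sqrt(39)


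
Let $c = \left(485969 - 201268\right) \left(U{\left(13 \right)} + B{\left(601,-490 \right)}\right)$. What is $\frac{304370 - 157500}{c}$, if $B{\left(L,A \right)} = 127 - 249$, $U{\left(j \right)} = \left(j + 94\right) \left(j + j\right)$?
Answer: $\frac{773}{3985814} \approx 0.00019394$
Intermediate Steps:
$U{\left(j \right)} = 2 j \left(94 + j\right)$ ($U{\left(j \right)} = \left(94 + j\right) 2 j = 2 j \left(94 + j\right)$)
$B{\left(L,A \right)} = -122$
$c = 757304660$ ($c = \left(485969 - 201268\right) \left(2 \cdot 13 \left(94 + 13\right) - 122\right) = 284701 \left(2 \cdot 13 \cdot 107 - 122\right) = 284701 \left(2782 - 122\right) = 284701 \cdot 2660 = 757304660$)
$\frac{304370 - 157500}{c} = \frac{304370 - 157500}{757304660} = 146870 \cdot \frac{1}{757304660} = \frac{773}{3985814}$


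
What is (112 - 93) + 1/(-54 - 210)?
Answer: 5015/264 ≈ 18.996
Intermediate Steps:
(112 - 93) + 1/(-54 - 210) = 19 + 1/(-264) = 19 - 1/264 = 5015/264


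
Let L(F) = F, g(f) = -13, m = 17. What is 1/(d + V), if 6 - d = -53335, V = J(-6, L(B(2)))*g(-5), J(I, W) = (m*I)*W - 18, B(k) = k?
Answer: 1/56227 ≈ 1.7785e-5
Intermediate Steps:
J(I, W) = -18 + 17*I*W (J(I, W) = (17*I)*W - 18 = 17*I*W - 18 = -18 + 17*I*W)
V = 2886 (V = (-18 + 17*(-6)*2)*(-13) = (-18 - 204)*(-13) = -222*(-13) = 2886)
d = 53341 (d = 6 - 1*(-53335) = 6 + 53335 = 53341)
1/(d + V) = 1/(53341 + 2886) = 1/56227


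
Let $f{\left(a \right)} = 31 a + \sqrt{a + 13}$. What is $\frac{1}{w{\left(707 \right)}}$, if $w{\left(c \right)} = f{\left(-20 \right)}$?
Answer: $- \frac{620}{384407} - \frac{i \sqrt{7}}{384407} \approx -0.0016129 - 6.8827 \cdot 10^{-6} i$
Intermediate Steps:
$f{\left(a \right)} = \sqrt{13 + a} + 31 a$ ($f{\left(a \right)} = 31 a + \sqrt{13 + a} = \sqrt{13 + a} + 31 a$)
$w{\left(c \right)} = -620 + i \sqrt{7}$ ($w{\left(c \right)} = \sqrt{13 - 20} + 31 \left(-20\right) = \sqrt{-7} - 620 = i \sqrt{7} - 620 = -620 + i \sqrt{7}$)
$\frac{1}{w{\left(707 \right)}} = \frac{1}{-620 + i \sqrt{7}}$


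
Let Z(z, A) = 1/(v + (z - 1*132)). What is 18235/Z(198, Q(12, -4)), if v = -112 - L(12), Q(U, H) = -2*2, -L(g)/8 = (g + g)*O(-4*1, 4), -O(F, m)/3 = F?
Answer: 41174630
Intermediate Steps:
O(F, m) = -3*F
L(g) = -192*g (L(g) = -8*(g + g)*(-(-12)) = -8*2*g*(-3*(-4)) = -8*2*g*12 = -192*g)
Q(U, H) = -4
v = 2192 (v = -112 - (-192)*12 = -112 - 1*(-2304) = -112 + 2304 = 2192)
Z(z, A) = 1/(2060 + z) (Z(z, A) = 1/(2192 + (z - 1*132)) = 1/(2192 + (z - 132)) = 1/(2192 + (-132 + z)) = 1/(2060 + z))
18235/Z(198, Q(12, -4)) = 18235/(1/(2060 + 198)) = 18235/(1/2258) = 18235*2258 = 41174630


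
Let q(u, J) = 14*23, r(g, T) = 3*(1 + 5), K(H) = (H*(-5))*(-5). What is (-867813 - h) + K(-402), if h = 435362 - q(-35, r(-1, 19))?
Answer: -1312903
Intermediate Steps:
K(H) = 25*H (K(H) = -5*H*(-5) = 25*H)
r(g, T) = 18 (r(g, T) = 3*6 = 18)
q(u, J) = 322
h = 435040 (h = 435362 - 1*322 = 435362 - 322 = 435040)
(-867813 - h) + K(-402) = (-867813 - 1*435040) + 25*(-402) = (-867813 - 435040) - 10050 = -1302853 - 10050 = -1312903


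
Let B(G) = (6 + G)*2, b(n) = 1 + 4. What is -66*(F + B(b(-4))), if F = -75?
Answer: 3498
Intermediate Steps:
b(n) = 5
B(G) = 12 + 2*G
-66*(F + B(b(-4))) = -66*(-75 + (12 + 2*5)) = -66*(-75 + (12 + 10)) = -66*(-75 + 22) = -66*(-53) = 3498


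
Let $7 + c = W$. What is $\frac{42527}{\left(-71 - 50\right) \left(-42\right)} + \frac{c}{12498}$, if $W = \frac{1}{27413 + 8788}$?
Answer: $\frac{291509579369}{34837887546} \approx 8.3676$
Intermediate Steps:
$W = \frac{1}{36201} \approx 2.7624 \cdot 10^{-5}$
$c = - \frac{253406}{36201}$ ($c = -7 + \frac{1}{36201} = - \frac{253406}{36201} \approx -7.0$)
$\frac{42527}{\left(-71 - 50\right) \left(-42\right)} + \frac{c}{12498} = \frac{42527}{\left(-71 - 50\right) \left(-42\right)} - \frac{253406}{36201 \cdot 12498} = \frac{42527}{\left(-71 - 50\right) \left(-42\right)} - \frac{126703}{226220049} = \frac{42527}{\left(-121\right) \left(-42\right)} - \frac{126703}{226220049} = \frac{42527}{5082} - \frac{126703}{226220049} = \frac{291509579369}{34837887546}$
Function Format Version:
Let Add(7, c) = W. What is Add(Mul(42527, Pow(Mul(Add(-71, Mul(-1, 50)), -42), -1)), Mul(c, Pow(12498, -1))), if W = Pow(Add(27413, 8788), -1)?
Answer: Rational(291509579369, 34837887546) ≈ 8.3676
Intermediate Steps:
W = Rational(1, 36201) (W = Pow(36201, -1) = Rational(1, 36201) ≈ 2.7624e-5)
c = Rational(-253406, 36201) (c = Add(-7, Rational(1, 36201)) = Rational(-253406, 36201) ≈ -7.0000)
Add(Mul(42527, Pow(Mul(Add(-71, Mul(-1, 50)), -42), -1)), Mul(c, Pow(12498, -1))) = Add(Mul(42527, Pow(Mul(Add(-71, Mul(-1, 50)), -42), -1)), Mul(Rational(-253406, 36201), Pow(12498, -1))) = Add(Mul(42527, Pow(Mul(Add(-71, -50), -42), -1)), Mul(Rational(-253406, 36201), Rational(1, 12498))) = Add(Mul(42527, Pow(Mul(-121, -42), -1)), Rational(-126703, 226220049)) = Add(Mul(42527, Pow(5082, -1)), Rational(-126703, 226220049)) = Add(Mul(42527, Rational(1, 5082)), Rational(-126703, 226220049)) = Add(Rational(42527, 5082), Rational(-126703, 226220049)) = Rational(291509579369, 34837887546)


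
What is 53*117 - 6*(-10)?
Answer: 6261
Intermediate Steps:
53*117 - 6*(-10) = 6201 + 60 = 6261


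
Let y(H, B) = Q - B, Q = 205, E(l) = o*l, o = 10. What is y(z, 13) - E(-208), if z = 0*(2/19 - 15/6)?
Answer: 2272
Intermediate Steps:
E(l) = 10*l
z = 0 (z = 0*(2*(1/19) - 15*⅙) = 0*(2/19 - 5/2) = 0*(-91/38) = 0)
y(H, B) = 205 - B
y(z, 13) - E(-208) = (205 - 1*13) - 10*(-208) = (205 - 13) - 1*(-2080) = 192 + 2080 = 2272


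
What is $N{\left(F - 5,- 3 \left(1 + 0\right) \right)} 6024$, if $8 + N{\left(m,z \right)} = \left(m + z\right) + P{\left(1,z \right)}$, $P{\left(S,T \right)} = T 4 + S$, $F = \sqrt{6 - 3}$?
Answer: $-162648 + 6024 \sqrt{3} \approx -1.5221 \cdot 10^{5}$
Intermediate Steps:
$F = \sqrt{3} \approx 1.732$
$P{\left(S,T \right)} = S + 4 T$ ($P{\left(S,T \right)} = 4 T + S = S + 4 T$)
$N{\left(m,z \right)} = -7 + m + 5 z$ ($N{\left(m,z \right)} = -8 + \left(\left(m + z\right) + \left(1 + 4 z\right)\right) = -8 + \left(1 + m + 5 z\right) = -7 + m + 5 z$)
$N{\left(F - 5,- 3 \left(1 + 0\right) \right)} 6024 = \left(-7 - \left(5 - \sqrt{3}\right) + 5 \left(- 3 \left(1 + 0\right)\right)\right) 6024 = \left(-7 - \left(5 - \sqrt{3}\right) + 5 \left(\left(-3\right) 1\right)\right) 6024 = \left(-7 - \left(5 - \sqrt{3}\right) + 5 \left(-3\right)\right) 6024 = \left(-7 - \left(5 - \sqrt{3}\right) - 15\right) 6024 = \left(-27 + \sqrt{3}\right) 6024 = -162648 + 6024 \sqrt{3}$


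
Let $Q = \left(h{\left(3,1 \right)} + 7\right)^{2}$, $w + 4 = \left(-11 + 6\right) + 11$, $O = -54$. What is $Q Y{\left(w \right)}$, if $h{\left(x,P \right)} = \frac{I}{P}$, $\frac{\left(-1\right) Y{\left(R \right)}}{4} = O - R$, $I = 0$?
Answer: $10976$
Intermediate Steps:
$w = 2$ ($w = -4 + \left(\left(-11 + 6\right) + 11\right) = -4 + \left(-5 + 11\right) = -4 + 6 = 2$)
$Y{\left(R \right)} = 216 + 4 R$ ($Y{\left(R \right)} = - 4 \left(-54 - R\right) = 216 + 4 R$)
$h{\left(x,P \right)} = 0$ ($h{\left(x,P \right)} = \frac{0}{P} = 0$)
$Q = 49$ ($Q = \left(0 + 7\right)^{2} = 7^{2} = 49$)
$Q Y{\left(w \right)} = 49 \left(216 + 4 \cdot 2\right) = 49 \left(216 + 8\right) = 49 \cdot 224 = 10976$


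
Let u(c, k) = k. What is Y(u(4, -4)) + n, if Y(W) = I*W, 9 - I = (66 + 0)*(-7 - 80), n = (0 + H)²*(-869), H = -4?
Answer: -36908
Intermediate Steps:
n = -13904 (n = (0 - 4)²*(-869) = (-4)²*(-869) = 16*(-869) = -13904)
I = 5751 (I = 9 - (66 + 0)*(-7 - 80) = 9 - 66*(-87) = 9 - 1*(-5742) = 9 + 5742 = 5751)
Y(W) = 5751*W
Y(u(4, -4)) + n = 5751*(-4) - 13904 = -23004 - 13904 = -36908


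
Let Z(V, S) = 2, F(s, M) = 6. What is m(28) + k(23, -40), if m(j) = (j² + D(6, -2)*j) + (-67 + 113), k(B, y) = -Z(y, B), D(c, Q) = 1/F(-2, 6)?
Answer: 2498/3 ≈ 832.67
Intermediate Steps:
D(c, Q) = ⅙ (D(c, Q) = 1/6 = ⅙)
k(B, y) = -2 (k(B, y) = -1*2 = -2)
m(j) = 46 + j² + j/6 (m(j) = (j² + j/6) + (-67 + 113) = (j² + j/6) + 46 = 46 + j² + j/6)
m(28) + k(23, -40) = (46 + 28² + (⅙)*28) - 2 = (46 + 784 + 14/3) - 2 = 2504/3 - 2 = 2498/3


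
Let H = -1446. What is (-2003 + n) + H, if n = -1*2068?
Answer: -5517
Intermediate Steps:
n = -2068
(-2003 + n) + H = (-2003 - 2068) - 1446 = -4071 - 1446 = -5517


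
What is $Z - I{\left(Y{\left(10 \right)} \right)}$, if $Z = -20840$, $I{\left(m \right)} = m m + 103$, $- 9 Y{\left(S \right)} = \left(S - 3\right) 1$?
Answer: $- \frac{1696432}{81} \approx -20944.0$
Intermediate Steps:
$Y{\left(S \right)} = \frac{1}{3} - \frac{S}{9}$ ($Y{\left(S \right)} = - \frac{\left(S - 3\right) 1}{9} = - \frac{\left(-3 + S\right) 1}{9} = - \frac{-3 + S}{9} = \frac{1}{3} - \frac{S}{9}$)
$I{\left(m \right)} = 103 + m^{2}$ ($I{\left(m \right)} = m^{2} + 103 = 103 + m^{2}$)
$Z - I{\left(Y{\left(10 \right)} \right)} = -20840 - \left(103 + \left(\frac{1}{3} - \frac{10}{9}\right)^{2}\right) = -20840 - \left(103 + \left(- \frac{7}{9}\right)^{2}\right) = -20840 - \left(103 + \frac{49}{81}\right) = -20840 - \frac{8392}{81} = - \frac{1696432}{81}$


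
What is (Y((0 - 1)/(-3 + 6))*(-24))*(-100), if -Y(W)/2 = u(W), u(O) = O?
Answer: 1600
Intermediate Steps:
Y(W) = -2*W
(Y((0 - 1)/(-3 + 6))*(-24))*(-100) = (-2*(0 - 1)/(-3 + 6)*(-24))*(-100) = (-(-2)/3*(-24))*(-100) = (-2*(-⅓)*(-24))*(-100) = ((⅔)*(-24))*(-100) = -16*(-100) = 1600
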